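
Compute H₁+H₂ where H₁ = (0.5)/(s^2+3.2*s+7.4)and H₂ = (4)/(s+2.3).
Parallel: H = H₁ + H₂ = (n₁·d₂ + n₂·d₁)/(d₁·d₂).
n₁·d₂ = 0.5*s + 1.15. n₂·d₁ = 4*s^2 + 12.8*s + 29.6. Sum = 4*s^2 + 13.3*s + 30.75. d₁·d₂ = s^3 + 5.5*s^2 + 14.76*s + 17.02.
H(s) = (4*s^2 + 13.3*s + 30.75)/(s^3 + 5.5*s^2 + 14.76*s + 17.02)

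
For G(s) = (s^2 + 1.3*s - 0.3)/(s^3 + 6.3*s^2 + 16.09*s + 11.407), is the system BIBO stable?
Denominator: s^3 + 6.3*s^2 + 16.09*s + 11.407 = (s + 1.1)(s^2 + 5.2*s + 10.37). Poles: -1.1, -2.6 + 1.9j, -2.6 - 1.9j. All Re(p)<0: Yes (stable)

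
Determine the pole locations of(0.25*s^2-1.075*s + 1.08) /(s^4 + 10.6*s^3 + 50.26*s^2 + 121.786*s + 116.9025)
Set denominator = 0: s^4 + 10.6*s^3 + 50.26*s^2 + 121.786*s + 116.9025 = (s + 3.3)(s + 2.5)(s^2 + 4.8*s + 14.17) = 0 → Poles: -2.4 + 2.9j, -2.4 - 2.9j, -2.5, -3.3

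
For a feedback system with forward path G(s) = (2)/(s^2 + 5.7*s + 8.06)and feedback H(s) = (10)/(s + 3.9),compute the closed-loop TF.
Closed-loop T = G/(1+GH).
Numerator: G_num * H_den = 2*s + 7.8.
Denominator: G_den * H_den + G_num * H_num = (s^3 + 9.6*s^2 + 30.29*s + 31.434) + (20) = s^3 + 9.6*s^2 + 30.29*s + 51.434.
T(s) = (2*s + 7.8)/(s^3 + 9.6*s^2 + 30.29*s + 51.434)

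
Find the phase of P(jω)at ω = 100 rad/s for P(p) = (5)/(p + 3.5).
Substitute p = j*100: P(j100) = 0.00174786 - 0.0499388j.
∠P(j100) = atan2(Im, Re) = atan2(-0.0499388, 0.00174786) = -88.00°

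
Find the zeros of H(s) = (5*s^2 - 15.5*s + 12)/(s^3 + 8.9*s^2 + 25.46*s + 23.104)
Set numerator = 0: 5*s^2 - 15.5*s + 12 = 5*(s - 1.6)(s - 1.5) = 0 → Zeros: 1.5, 1.6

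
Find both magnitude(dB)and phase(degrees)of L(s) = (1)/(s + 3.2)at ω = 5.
Substitute s = j*5: L(j5) = 0.0908059 - 0.141884j.
|L| = 20*log₁₀(sqrt(Re²+Im²)) = -15.47 dB.
∠L = atan2(Im, Re) = -57.38°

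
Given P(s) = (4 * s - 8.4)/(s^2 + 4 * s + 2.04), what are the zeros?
Set numerator = 0: 4*s - 8.4 = 0 → Zeros: 2.1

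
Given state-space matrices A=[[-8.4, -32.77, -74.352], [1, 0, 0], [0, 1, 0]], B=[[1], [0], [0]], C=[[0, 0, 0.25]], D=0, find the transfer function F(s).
F(s) = C(sI - A)⁻¹B + D.
Characteristic polynomial det(sI - A) = s^3 + 8.4*s^2 + 32.77*s + 74.352.
Numerator from C·adj(sI-A)·B + D·det(sI-A) = 0.25.
F(s) = (0.25)/(s^3 + 8.4*s^2 + 32.77*s + 74.352)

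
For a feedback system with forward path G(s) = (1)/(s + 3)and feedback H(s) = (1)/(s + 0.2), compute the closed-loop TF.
Closed-loop T = G/(1+GH).
Numerator: G_num * H_den = s + 0.2.
Denominator: G_den * H_den + G_num * H_num = (s^2 + 3.2*s + 0.6) + (1) = s^2 + 3.2*s + 1.6.
T(s) = (s + 0.2)/(s^2 + 3.2*s + 1.6)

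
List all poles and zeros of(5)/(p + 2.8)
Set denominator = 0: p + 2.8 = 0 → Poles: -2.8
Numerator is a nonzero constant (5) → Zeros: none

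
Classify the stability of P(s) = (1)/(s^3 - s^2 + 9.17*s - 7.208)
Denominator: s^3 - s^2 + 9.17*s - 7.208 = (s - 0.8)(s^2 - 0.2*s + 9.01). Poles: 0.1 + 3j, 0.1 - 3j, 0.8. Unstable (3 pole(s) in RHP)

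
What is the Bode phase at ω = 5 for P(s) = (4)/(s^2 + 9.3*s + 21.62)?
Substitute s = j*5: P(j5) = -0.00621988 - 0.0855694j.
∠P(j5) = atan2(Im, Re) = atan2(-0.0855694, -0.00621988) = -94.16°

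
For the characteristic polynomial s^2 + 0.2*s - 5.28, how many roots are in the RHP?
s^2 + 0.2*s - 5.28 = (s - 2.2)(s + 2.4). Poles: -2.4, 2.2. RHP poles (Re>0): 1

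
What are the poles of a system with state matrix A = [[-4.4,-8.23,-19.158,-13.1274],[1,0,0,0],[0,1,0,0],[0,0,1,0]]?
Eigenvalues solve det(λI - A) = 0.
Characteristic polynomial: λ^4 + 4.4*λ^3 + 8.23*λ^2 + 19.158*λ + 13.1274 = 0.
Factor: (λ + 0.9)(λ + 3.3)(λ^2 + 0.2*λ + 4.42) = 0.
Roots: -0.1 + 2.1j, -0.1 - 2.1j, -0.9, -3.3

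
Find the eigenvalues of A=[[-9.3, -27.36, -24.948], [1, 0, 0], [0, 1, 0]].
Eigenvalues solve det(λI - A) = 0.
Characteristic polynomial: λ^3 + 9.3*λ^2 + 27.36*λ + 24.948 = 0.
Factor: (λ + 3.3)(λ + 1.8)(λ + 4.2) = 0.
Roots: -1.8, -3.3, -4.2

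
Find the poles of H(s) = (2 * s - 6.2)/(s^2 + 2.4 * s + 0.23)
Set denominator = 0: s^2 + 2.4*s + 0.23 = (s + 0.1)(s + 2.3) = 0 → Poles: -0.1, -2.3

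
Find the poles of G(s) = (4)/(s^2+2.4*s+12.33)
Set denominator = 0: s^2 + 2.4*s + 12.33 = 0 → Poles: -1.2 + 3.3j, -1.2 - 3.3j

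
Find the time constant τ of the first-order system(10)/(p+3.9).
First-order system: τ = -1/pole. Pole = -3.9. τ = -1/(-3.9) = 0.2564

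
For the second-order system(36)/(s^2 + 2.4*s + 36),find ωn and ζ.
Standard form: ωn²/(s²+2ζωn·s+ωn²).
const=36=ωn² → ωn=6, s coeff=2.4=2ζωn → ζ=0.2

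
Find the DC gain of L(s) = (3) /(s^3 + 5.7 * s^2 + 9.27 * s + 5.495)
DC gain = L(0) = num(0)/den(0) = 3/5.495 = 0.546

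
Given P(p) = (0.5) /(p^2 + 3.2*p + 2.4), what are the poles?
Set denominator = 0: p^2 + 3.2*p + 2.4 = (p + 1.2)(p + 2) = 0 → Poles: -1.2, -2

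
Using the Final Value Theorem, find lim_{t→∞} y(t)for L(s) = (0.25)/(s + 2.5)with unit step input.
FVT: lim_{t→∞} y(t) = lim_{s→0} s*Y(s) where Y(s) = L(s)/s.
= lim_{s→0} L(s) = L(0) = num(0)/den(0) = 0.25/2.5 = 0.1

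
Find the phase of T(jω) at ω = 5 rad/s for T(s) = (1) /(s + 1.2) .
Substitute s = j*5: T(j5) = 0.0453858 - 0.189107j.
∠T(j5) = atan2(Im, Re) = atan2(-0.189107, 0.0453858) = -76.50°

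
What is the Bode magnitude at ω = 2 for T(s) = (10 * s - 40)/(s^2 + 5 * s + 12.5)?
Substitute s = j*2: T(j2) = -0.812772 + 3.30914j.
|T(j2)| = sqrt(Re² + Im²) = 3.407.
20*log₁₀(3.407) = 10.65 dB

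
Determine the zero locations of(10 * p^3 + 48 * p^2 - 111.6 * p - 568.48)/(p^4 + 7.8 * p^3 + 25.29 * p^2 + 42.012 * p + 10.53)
Set numerator = 0: 10*p^3 + 48*p^2 - 111.6*p - 568.48 = 10*(p - 3.4)(p + 4.4)(p + 3.8) = 0 → Zeros: -3.8, -4.4, 3.4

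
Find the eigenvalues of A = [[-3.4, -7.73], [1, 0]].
Eigenvalues solve det(λI - A) = 0.
Characteristic polynomial: λ^2 + 3.4*λ + 7.73 = 0.
Roots: -1.7 + 2.2j, -1.7 - 2.2j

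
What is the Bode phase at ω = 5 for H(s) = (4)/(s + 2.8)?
Substitute s = j*5: H(j5) = 0.341048 - 0.609013j.
∠H(j5) = atan2(Im, Re) = atan2(-0.609013, 0.341048) = -60.75°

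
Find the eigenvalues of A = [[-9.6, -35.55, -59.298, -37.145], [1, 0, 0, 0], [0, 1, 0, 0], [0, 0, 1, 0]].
Eigenvalues solve det(λI - A) = 0.
Characteristic polynomial: λ^4 + 9.6*λ^3 + 35.55*λ^2 + 59.298*λ + 37.145 = 0.
Factor: (λ + 1.9)(λ + 2.3)(λ^2 + 5.4*λ + 8.5) = 0.
Roots: -1.9, -2.3, -2.7 + 1.1j, -2.7 - 1.1j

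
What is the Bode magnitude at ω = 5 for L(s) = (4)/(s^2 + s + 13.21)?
Substitute s = j*5: L(j5) = -0.287554 - 0.121948j.
|L(j5)| = sqrt(Re² + Im²) = 0.3123.
20*log₁₀(0.3123) = -10.11 dB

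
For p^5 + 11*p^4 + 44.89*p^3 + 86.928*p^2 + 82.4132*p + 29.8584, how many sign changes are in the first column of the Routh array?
Routh array:
p^5: [1, 44.89, 82.4132]; p^4: [11, 86.928, 29.8584]; p^3: [36.9875, 79.6988]; p^2: [63.2257, 29.8584]; p^1: [62.2314]; p^0: [29.8584]
First column: [1, 11, 36.9875, 63.2257, 62.2314, 29.8584]. Sign changes = 0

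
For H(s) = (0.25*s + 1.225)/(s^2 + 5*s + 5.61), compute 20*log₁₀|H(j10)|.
Substitute s = j*10: H(j10) = 0.000821445 - 0.0260507j.
|H(j10)| = sqrt(Re² + Im²) = 0.02606.
20*log₁₀(0.02606) = -31.68 dB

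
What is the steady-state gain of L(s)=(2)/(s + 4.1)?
DC gain = L(0) = num(0)/den(0) = 2/4.1 = 0.4878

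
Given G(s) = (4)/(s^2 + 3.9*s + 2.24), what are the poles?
Set denominator = 0: s^2 + 3.9*s + 2.24 = (s + 0.7)(s + 3.2) = 0 → Poles: -0.7, -3.2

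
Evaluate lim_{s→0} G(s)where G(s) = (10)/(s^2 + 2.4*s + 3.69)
DC gain = G(0) = num(0)/den(0) = 10/3.69 = 2.71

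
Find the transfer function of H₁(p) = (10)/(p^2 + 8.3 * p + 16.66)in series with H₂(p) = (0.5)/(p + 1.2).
Series: H = H₁ · H₂ = (n₁·n₂)/(d₁·d₂).
Num: n₁·n₂ = 5. Den: d₁·d₂ = p^3 + 9.5*p^2 + 26.62*p + 19.992.
H(p) = (5)/(p^3 + 9.5*p^2 + 26.62*p + 19.992)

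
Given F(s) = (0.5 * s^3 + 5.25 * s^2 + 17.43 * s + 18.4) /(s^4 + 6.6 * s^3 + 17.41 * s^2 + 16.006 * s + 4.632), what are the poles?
Set denominator = 0: s^4 + 6.6*s^3 + 17.41*s^2 + 16.006*s + 4.632 = (s + 0.6)(s + 0.8)(s^2 + 5.2*s + 9.65) = 0 → Poles: -0.6, -0.8, -2.6 + 1.7j, -2.6 - 1.7j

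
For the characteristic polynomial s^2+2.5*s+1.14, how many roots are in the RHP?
s^2 + 2.5*s + 1.14 = (s + 1.9)(s + 0.6). Poles: -0.6, -1.9. RHP poles (Re>0): 0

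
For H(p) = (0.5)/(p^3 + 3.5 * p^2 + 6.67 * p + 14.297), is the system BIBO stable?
Denominator: p^3 + 3.5*p^2 + 6.67*p + 14.297 = (p + 2.9)(p^2 + 0.6*p + 4.93). Poles: -0.3 + 2.2j, -0.3 - 2.2j, -2.9. All Re(p)<0: Yes (stable)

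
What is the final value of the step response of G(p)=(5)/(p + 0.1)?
FVT: lim_{t→∞} y(t) = lim_{p→0} p*Y(p) where Y(p) = G(p)/p.
= lim_{p→0} G(p) = G(0) = num(0)/den(0) = 5/0.1 = 50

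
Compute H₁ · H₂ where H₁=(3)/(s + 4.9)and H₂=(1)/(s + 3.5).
Series: H = H₁ · H₂ = (n₁·n₂)/(d₁·d₂).
Num: n₁·n₂ = 3. Den: d₁·d₂ = s^2 + 8.4*s + 17.15.
H(s) = (3)/(s^2 + 8.4*s + 17.15)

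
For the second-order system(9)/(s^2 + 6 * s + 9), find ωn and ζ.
Standard form: ωn²/(s²+2ζωn·s+ωn²).
const=9=ωn² → ωn=3, s coeff=6=2ζωn → ζ=1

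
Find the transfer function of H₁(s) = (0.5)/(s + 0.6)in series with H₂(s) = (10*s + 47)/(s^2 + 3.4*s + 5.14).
Series: H = H₁ · H₂ = (n₁·n₂)/(d₁·d₂).
Num: n₁·n₂ = 5*s + 23.5. Den: d₁·d₂ = s^3 + 4*s^2 + 7.18*s + 3.084.
H(s) = (5*s + 23.5)/(s^3 + 4*s^2 + 7.18*s + 3.084)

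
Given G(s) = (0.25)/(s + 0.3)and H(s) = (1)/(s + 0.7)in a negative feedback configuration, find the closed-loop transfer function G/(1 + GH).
Closed-loop T = G/(1+GH).
Numerator: G_num * H_den = 0.25*s + 0.175.
Denominator: G_den * H_den + G_num * H_num = (s^2 + s + 0.21) + (0.25) = s^2 + s + 0.46.
T(s) = (0.25*s + 0.175)/(s^2 + s + 0.46)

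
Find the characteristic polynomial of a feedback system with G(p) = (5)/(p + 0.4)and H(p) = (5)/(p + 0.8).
Characteristic poly = G_den * H_den + G_num * H_num = (p^2 + 1.2*p + 0.32) + (25) = p^2 + 1.2*p + 25.32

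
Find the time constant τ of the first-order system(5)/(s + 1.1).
First-order system: τ = -1/pole. Pole = -1.1. τ = -1/(-1.1) = 0.9091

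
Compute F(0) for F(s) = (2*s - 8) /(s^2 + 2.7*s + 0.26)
DC gain = F(0) = num(0)/den(0) = -8/0.26 = -30.77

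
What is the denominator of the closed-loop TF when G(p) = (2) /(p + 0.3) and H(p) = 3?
Characteristic poly = G_den * H_den + G_num * H_num = (p + 0.3) + (6) = p + 6.3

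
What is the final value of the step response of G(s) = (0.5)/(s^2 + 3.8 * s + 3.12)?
FVT: lim_{t→∞} y(t) = lim_{s→0} s*Y(s) where Y(s) = G(s)/s.
= lim_{s→0} G(s) = G(0) = num(0)/den(0) = 0.5/3.12 = 0.1603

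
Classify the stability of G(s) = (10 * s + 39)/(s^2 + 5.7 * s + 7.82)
Denominator: s^2 + 5.7*s + 7.82 = (s + 3.4)(s + 2.3). Poles: -2.3, -3.4. Stable (all poles in LHP)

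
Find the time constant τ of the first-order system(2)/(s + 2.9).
First-order system: τ = -1/pole. Pole = -2.9. τ = -1/(-2.9) = 0.3448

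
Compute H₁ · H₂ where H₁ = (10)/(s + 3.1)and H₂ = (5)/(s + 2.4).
Series: H = H₁ · H₂ = (n₁·n₂)/(d₁·d₂).
Num: n₁·n₂ = 50. Den: d₁·d₂ = s^2 + 5.5*s + 7.44.
H(s) = (50)/(s^2 + 5.5*s + 7.44)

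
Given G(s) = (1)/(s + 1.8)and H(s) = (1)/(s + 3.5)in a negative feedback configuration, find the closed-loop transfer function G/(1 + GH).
Closed-loop T = G/(1+GH).
Numerator: G_num * H_den = s + 3.5.
Denominator: G_den * H_den + G_num * H_num = (s^2 + 5.3*s + 6.3) + (1) = s^2 + 5.3*s + 7.3.
T(s) = (s + 3.5)/(s^2 + 5.3*s + 7.3)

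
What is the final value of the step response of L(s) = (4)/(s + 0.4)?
FVT: lim_{t→∞} y(t) = lim_{s→0} s*Y(s) where Y(s) = L(s)/s.
= lim_{s→0} L(s) = L(0) = num(0)/den(0) = 4/0.4 = 10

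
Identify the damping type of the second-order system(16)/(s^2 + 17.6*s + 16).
Standard form: ωn²/(s²+2ζωn·s+ωn²) gives ωn=4, ζ=2.2.
Overdamped (ζ = 2.2 > 1)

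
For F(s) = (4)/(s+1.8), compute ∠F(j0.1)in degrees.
Substitute s = j*0.1: F(j0.1) = 2.21538 - 0.123077j.
∠F(j0.1) = atan2(Im, Re) = atan2(-0.123077, 2.21538) = -3.18°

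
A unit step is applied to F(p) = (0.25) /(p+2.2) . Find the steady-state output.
FVT: lim_{t→∞} y(t) = lim_{p→0} p*Y(p) where Y(p) = F(p)/p.
= lim_{p→0} F(p) = F(0) = num(0)/den(0) = 0.25/2.2 = 0.1136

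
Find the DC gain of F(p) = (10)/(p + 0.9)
DC gain = F(0) = num(0)/den(0) = 10/0.9 = 11.11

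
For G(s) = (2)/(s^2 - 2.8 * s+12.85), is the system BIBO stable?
Denominator: s^2 - 2.8*s + 12.85. Poles: 1.4 + 3.3j, 1.4 - 3.3j. All Re(p)<0: No (unstable)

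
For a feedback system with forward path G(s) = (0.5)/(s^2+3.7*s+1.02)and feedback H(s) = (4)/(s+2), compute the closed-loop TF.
Closed-loop T = G/(1+GH).
Numerator: G_num * H_den = 0.5*s + 1.
Denominator: G_den * H_den + G_num * H_num = (s^3 + 5.7*s^2 + 8.42*s + 2.04) + (2) = s^3 + 5.7*s^2 + 8.42*s + 4.04.
T(s) = (0.5*s + 1)/(s^3 + 5.7*s^2 + 8.42*s + 4.04)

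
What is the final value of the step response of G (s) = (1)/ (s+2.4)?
FVT: lim_{t→∞} y(t) = lim_{s→0} s*Y(s) where Y(s) = G(s)/s.
= lim_{s→0} G(s) = G(0) = num(0)/den(0) = 1/2.4 = 0.4167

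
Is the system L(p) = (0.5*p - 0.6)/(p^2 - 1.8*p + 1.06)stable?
Denominator: p^2 - 1.8*p + 1.06. Poles: 0.9 + 0.5j, 0.9 - 0.5j. All Re(p)<0: No (unstable)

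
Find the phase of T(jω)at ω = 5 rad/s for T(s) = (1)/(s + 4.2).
Substitute s = j*5: T(j5) = 0.0984991 - 0.117261j.
∠T(j5) = atan2(Im, Re) = atan2(-0.117261, 0.0984991) = -49.97°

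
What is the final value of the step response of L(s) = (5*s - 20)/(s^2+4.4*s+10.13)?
FVT: lim_{t→∞} y(t) = lim_{s→0} s*Y(s) where Y(s) = L(s)/s.
= lim_{s→0} L(s) = L(0) = num(0)/den(0) = -20/10.13 = -1.974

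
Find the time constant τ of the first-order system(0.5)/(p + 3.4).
First-order system: τ = -1/pole. Pole = -3.4. τ = -1/(-3.4) = 0.2941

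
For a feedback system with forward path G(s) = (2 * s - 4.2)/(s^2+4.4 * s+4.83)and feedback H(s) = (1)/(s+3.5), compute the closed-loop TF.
Closed-loop T = G/(1+GH).
Numerator: G_num * H_den = 2*s^2 + 2.8*s - 14.7.
Denominator: G_den * H_den + G_num * H_num = (s^3 + 7.9*s^2 + 20.23*s + 16.905) + (2*s - 4.2) = s^3 + 7.9*s^2 + 22.23*s + 12.705.
T(s) = (2*s^2 + 2.8*s - 14.7)/(s^3 + 7.9*s^2 + 22.23*s + 12.705)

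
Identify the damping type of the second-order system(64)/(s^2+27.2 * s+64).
Standard form: ωn²/(s²+2ζωn·s+ωn²) gives ωn=8, ζ=1.7.
Overdamped (ζ = 1.7 > 1)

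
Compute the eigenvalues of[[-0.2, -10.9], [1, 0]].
Eigenvalues solve det(λI - A) = 0.
Characteristic polynomial: λ^2 + 0.2*λ + 10.9 = 0.
Roots: -0.1 + 3.3j, -0.1 - 3.3j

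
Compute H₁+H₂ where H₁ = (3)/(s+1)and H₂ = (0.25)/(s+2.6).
Parallel: H = H₁ + H₂ = (n₁·d₂ + n₂·d₁)/(d₁·d₂).
n₁·d₂ = 3*s + 7.8. n₂·d₁ = 0.25*s + 0.25. Sum = 3.25*s + 8.05. d₁·d₂ = s^2 + 3.6*s + 2.6.
H(s) = (3.25*s + 8.05)/(s^2 + 3.6*s + 2.6)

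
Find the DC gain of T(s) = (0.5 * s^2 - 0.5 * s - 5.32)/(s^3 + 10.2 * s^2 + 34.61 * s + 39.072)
DC gain = T(0) = num(0)/den(0) = -5.32/39.072 = -0.1362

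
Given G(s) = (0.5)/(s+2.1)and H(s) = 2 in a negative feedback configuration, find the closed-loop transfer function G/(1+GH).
Closed-loop T = G/(1+GH).
Numerator: G_num * H_den = 0.5.
Denominator: G_den * H_den + G_num * H_num = (s + 2.1) + (1) = s + 3.1.
T(s) = (0.5)/(s + 3.1)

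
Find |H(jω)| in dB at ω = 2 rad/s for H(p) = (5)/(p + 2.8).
Substitute p = j*2: H(j2) = 1.18243 - 0.844595j.
|H(j2)| = sqrt(Re² + Im²) = 1.453.
20*log₁₀(1.453) = 3.25 dB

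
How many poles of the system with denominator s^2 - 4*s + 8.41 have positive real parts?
Poles: 2 + 2.1j, 2 - 2.1j. RHP poles (Re>0): 2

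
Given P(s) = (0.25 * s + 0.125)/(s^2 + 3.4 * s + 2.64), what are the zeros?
Set numerator = 0: 0.25*s + 0.125 = 0 → Zeros: -0.5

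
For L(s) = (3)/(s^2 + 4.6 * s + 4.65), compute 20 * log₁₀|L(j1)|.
Substitute s = j*1: L(j1) = 0.317552 - 0.400203j.
|L(j1)| = sqrt(Re² + Im²) = 0.5109.
20*log₁₀(0.5109) = -5.83 dB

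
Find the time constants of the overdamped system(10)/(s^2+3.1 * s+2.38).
Overdamped: real poles at -1.7, -1.4. τ = -1/pole → τ₁ = 0.5882, τ₂ = 0.7143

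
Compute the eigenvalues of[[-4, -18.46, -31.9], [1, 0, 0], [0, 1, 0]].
Eigenvalues solve det(λI - A) = 0.
Characteristic polynomial: λ^3 + 4*λ^2 + 18.46*λ + 31.9 = 0.
Factor: (λ + 2.2)(λ^2 + 1.8*λ + 14.5) = 0.
Roots: -0.9 + 3.7j, -0.9 - 3.7j, -2.2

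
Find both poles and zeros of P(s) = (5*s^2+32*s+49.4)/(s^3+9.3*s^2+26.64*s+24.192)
Set denominator = 0: s^3 + 9.3*s^2 + 26.64*s + 24.192 = (s + 2.4)(s + 2.1)(s + 4.8) = 0 → Poles: -2.1, -2.4, -4.8
Set numerator = 0: 5*s^2 + 32*s + 49.4 = 5*(s + 3.8)(s + 2.6) = 0 → Zeros: -2.6, -3.8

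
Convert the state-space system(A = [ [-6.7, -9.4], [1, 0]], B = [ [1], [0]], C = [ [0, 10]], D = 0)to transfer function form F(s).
F(s) = C(sI - A)⁻¹B + D.
Characteristic polynomial det(sI - A) = s^2 + 6.7*s + 9.4.
Numerator from C·adj(sI-A)·B + D·det(sI-A) = 10.
F(s) = (10)/(s^2 + 6.7*s + 9.4)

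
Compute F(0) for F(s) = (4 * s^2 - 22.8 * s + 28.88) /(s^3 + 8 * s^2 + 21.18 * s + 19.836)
DC gain = F(0) = num(0)/den(0) = 28.88/19.836 = 1.456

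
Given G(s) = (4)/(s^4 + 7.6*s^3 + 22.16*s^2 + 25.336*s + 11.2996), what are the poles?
Set denominator = 0: s^4 + 7.6*s^3 + 22.16*s^2 + 25.336*s + 11.2996 = (s^2 + 5.8*s + 10.66)(s^2 + 1.8*s + 1.06) = 0 → Poles: -0.9 + 0.5j, -0.9 - 0.5j, -2.9 + 1.5j, -2.9 - 1.5j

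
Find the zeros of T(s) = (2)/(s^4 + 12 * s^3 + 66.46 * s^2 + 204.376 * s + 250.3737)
Numerator is a nonzero constant (2) → Zeros: none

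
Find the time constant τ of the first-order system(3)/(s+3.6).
First-order system: τ = -1/pole. Pole = -3.6. τ = -1/(-3.6) = 0.2778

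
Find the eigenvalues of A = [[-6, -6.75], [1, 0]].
Eigenvalues solve det(λI - A) = 0.
Characteristic polynomial: λ^2 + 6*λ + 6.75 = 0.
Factor: (λ + 4.5)(λ + 1.5) = 0.
Roots: -1.5, -4.5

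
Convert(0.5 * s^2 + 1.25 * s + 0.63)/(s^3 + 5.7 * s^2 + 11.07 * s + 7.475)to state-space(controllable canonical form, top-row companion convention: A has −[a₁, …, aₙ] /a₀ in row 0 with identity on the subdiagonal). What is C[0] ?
Reachable canonical form: C = numerator coefficients (right-aligned, zero-padded to length n).
num = 0.5*s^2 + 1.25*s + 0.63, C = [[0.5, 1.25, 0.63]].
C[0] = 0.5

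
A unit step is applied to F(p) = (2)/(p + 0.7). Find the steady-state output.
FVT: lim_{t→∞} y(t) = lim_{p→0} p*Y(p) where Y(p) = F(p)/p.
= lim_{p→0} F(p) = F(0) = num(0)/den(0) = 2/0.7 = 2.857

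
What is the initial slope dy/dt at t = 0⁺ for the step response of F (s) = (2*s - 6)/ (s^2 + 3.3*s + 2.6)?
IVT: y'(0⁺) = lim_{s→∞} s²·Y(s) = lim_{s→∞} s·F(s).
deg(num) = 1, deg(den) = 2, relative degree = 1, so s·F(s) → (leading num)/(leading den) = 2/1 = 2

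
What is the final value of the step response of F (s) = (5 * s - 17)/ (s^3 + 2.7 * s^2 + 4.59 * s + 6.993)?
FVT: lim_{t→∞} y(t) = lim_{s→0} s*Y(s) where Y(s) = F(s)/s.
= lim_{s→0} F(s) = F(0) = num(0)/den(0) = -17/6.993 = -2.431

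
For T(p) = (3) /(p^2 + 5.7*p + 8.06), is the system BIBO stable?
Denominator: p^2 + 5.7*p + 8.06 = (p + 3.1)(p + 2.6). Poles: -2.6, -3.1. All Re(p)<0: Yes (stable)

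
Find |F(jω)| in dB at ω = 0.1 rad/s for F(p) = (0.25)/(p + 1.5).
Substitute p = j*0.1: F(j0.1) = 0.165929 - 0.0110619j.
|F(j0.1)| = sqrt(Re² + Im²) = 0.1663.
20*log₁₀(0.1663) = -15.58 dB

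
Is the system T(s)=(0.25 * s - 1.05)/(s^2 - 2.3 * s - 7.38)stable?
Denominator: s^2 - 2.3*s - 7.38 = (s - 4.1)(s + 1.8). Poles: -1.8, 4.1. All Re(p)<0: No (unstable)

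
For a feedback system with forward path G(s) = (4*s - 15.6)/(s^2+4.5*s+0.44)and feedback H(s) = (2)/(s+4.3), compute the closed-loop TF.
Closed-loop T = G/(1+GH).
Numerator: G_num * H_den = 4*s^2 + 1.6*s - 67.08.
Denominator: G_den * H_den + G_num * H_num = (s^3 + 8.8*s^2 + 19.79*s + 1.892) + (8*s - 31.2) = s^3 + 8.8*s^2 + 27.79*s - 29.308.
T(s) = (4*s^2 + 1.6*s - 67.08)/(s^3 + 8.8*s^2 + 27.79*s - 29.308)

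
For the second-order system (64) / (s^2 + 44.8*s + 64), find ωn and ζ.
Standard form: ωn²/(s²+2ζωn·s+ωn²).
const=64=ωn² → ωn=8, s coeff=44.8=2ζωn → ζ=2.8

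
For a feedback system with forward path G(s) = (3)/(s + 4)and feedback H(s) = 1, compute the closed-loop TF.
Closed-loop T = G/(1+GH).
Numerator: G_num * H_den = 3.
Denominator: G_den * H_den + G_num * H_num = (s + 4) + (3) = s + 7.
T(s) = (3)/(s + 7)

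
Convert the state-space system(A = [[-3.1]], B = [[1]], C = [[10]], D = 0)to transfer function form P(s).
P(s) = C(sI - A)⁻¹B + D.
Characteristic polynomial det(sI - A) = s + 3.1.
Numerator from C·adj(sI-A)·B + D·det(sI-A) = 10.
P(s) = (10)/(s + 3.1)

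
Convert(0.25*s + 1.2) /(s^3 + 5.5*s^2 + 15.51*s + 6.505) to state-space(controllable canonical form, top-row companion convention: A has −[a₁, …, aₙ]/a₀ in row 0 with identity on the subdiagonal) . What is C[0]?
Reachable canonical form: C = numerator coefficients (right-aligned, zero-padded to length n).
num = 0.25*s + 1.2, C = [[0, 0.25, 1.2]].
C[0] = 0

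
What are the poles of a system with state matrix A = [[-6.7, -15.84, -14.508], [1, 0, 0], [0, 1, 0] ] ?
Eigenvalues solve det(λI - A) = 0.
Characteristic polynomial: λ^3 + 6.7*λ^2 + 15.84*λ + 14.508 = 0.
Factor: (λ + 3.1)(λ^2 + 3.6*λ + 4.68) = 0.
Roots: -1.8 + 1.2j, -1.8 - 1.2j, -3.1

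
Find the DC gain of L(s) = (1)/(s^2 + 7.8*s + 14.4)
DC gain = L(0) = num(0)/den(0) = 1/14.4 = 0.06944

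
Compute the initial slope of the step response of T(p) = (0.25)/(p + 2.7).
IVT: y'(0⁺) = lim_{p→∞} p²·Y(p) = lim_{p→∞} p·T(p).
deg(num) = 0, deg(den) = 1, relative degree = 1, so p·T(p) → (leading num)/(leading den) = 0.25/1 = 0.25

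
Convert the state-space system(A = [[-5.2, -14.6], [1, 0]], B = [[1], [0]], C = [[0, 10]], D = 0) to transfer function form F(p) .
F(p) = C(pI - A)⁻¹B + D.
Characteristic polynomial det(pI - A) = p^2 + 5.2*p + 14.6.
Numerator from C·adj(pI-A)·B + D·det(pI-A) = 10.
F(p) = (10)/(p^2 + 5.2*p + 14.6)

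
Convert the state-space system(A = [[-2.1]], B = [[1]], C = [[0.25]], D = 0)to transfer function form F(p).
F(p) = C(pI - A)⁻¹B + D.
Characteristic polynomial det(pI - A) = p + 2.1.
Numerator from C·adj(pI-A)·B + D·det(pI-A) = 0.25.
F(p) = (0.25)/(p + 2.1)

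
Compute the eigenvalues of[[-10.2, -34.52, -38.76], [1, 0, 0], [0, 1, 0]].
Eigenvalues solve det(λI - A) = 0.
Characteristic polynomial: λ^3 + 10.2*λ^2 + 34.52*λ + 38.76 = 0.
Factor: (λ + 3)(λ + 3.8)(λ + 3.4) = 0.
Roots: -3, -3.4, -3.8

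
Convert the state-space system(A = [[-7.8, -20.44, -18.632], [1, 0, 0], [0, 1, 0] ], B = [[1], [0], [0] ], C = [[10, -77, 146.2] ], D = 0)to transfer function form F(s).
F(s) = C(sI - A)⁻¹B + D.
Characteristic polynomial det(sI - A) = s^3 + 7.8*s^2 + 20.44*s + 18.632.
Numerator from C·adj(sI-A)·B + D·det(sI-A) = 10*s^2 - 77*s + 146.2.
F(s) = (10*s^2 - 77*s + 146.2)/(s^3 + 7.8*s^2 + 20.44*s + 18.632)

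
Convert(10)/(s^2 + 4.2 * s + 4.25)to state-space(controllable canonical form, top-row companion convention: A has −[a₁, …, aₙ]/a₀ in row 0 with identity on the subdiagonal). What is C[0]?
Reachable canonical form: C = numerator coefficients (right-aligned, zero-padded to length n).
num = 10, C = [[0, 10]].
C[0] = 0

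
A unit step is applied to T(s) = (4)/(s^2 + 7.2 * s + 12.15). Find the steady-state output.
FVT: lim_{t→∞} y(t) = lim_{s→0} s*Y(s) where Y(s) = T(s)/s.
= lim_{s→0} T(s) = T(0) = num(0)/den(0) = 4/12.15 = 0.3292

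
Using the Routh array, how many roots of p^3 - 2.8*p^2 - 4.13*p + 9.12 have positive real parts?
Routh array:
p^3: [1, -4.13]; p^2: [-2.8, 9.12]; p^1: [-0.872857]; p^0: [9.12]
First column: [1, -2.8, -0.872857, 9.12]. Sign changes = RHP roots = 2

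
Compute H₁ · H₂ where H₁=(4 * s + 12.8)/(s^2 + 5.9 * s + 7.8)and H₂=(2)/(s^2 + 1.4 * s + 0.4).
Series: H = H₁ · H₂ = (n₁·n₂)/(d₁·d₂).
Num: n₁·n₂ = 8*s + 25.6. Den: d₁·d₂ = s^4 + 7.3*s^3 + 16.46*s^2 + 13.28*s + 3.12.
H(s) = (8*s + 25.6)/(s^4 + 7.3*s^3 + 16.46*s^2 + 13.28*s + 3.12)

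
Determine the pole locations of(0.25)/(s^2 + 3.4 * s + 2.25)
Set denominator = 0: s^2 + 3.4*s + 2.25 = (s + 0.9)(s + 2.5) = 0 → Poles: -0.9, -2.5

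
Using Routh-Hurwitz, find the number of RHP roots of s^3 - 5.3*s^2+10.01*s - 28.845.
Routh array:
s^3: [1, 10.01]; s^2: [-5.3, -28.845]; s^1: [4.56755]; s^0: [-28.845]
First column: [1, -5.3, 4.56755, -28.845]. Sign changes = RHP roots = 3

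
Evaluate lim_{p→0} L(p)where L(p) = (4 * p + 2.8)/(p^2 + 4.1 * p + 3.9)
DC gain = L(0) = num(0)/den(0) = 2.8/3.9 = 0.7179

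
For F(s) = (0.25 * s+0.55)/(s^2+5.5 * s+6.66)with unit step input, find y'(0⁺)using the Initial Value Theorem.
IVT: y'(0⁺) = lim_{s→∞} s²·Y(s) = lim_{s→∞} s·F(s).
deg(num) = 1, deg(den) = 2, relative degree = 1, so s·F(s) → (leading num)/(leading den) = 0.25/1 = 0.25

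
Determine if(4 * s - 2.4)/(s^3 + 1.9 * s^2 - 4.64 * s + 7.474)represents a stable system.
Denominator: s^3 + 1.9*s^2 - 4.64*s + 7.474 = (s + 3.7)(s^2 - 1.8*s + 2.02). Poles: -3.7, 0.9 + 1.1j, 0.9 - 1.1j. All Re(p)<0: No (unstable)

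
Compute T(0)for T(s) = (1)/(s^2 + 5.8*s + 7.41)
DC gain = T(0) = num(0)/den(0) = 1/7.41 = 0.135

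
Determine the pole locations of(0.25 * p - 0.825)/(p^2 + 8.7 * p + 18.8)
Set denominator = 0: p^2 + 8.7*p + 18.8 = (p + 4.7)(p + 4) = 0 → Poles: -4, -4.7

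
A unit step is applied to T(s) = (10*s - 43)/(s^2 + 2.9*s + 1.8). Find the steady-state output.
FVT: lim_{t→∞} y(t) = lim_{s→0} s*Y(s) where Y(s) = T(s)/s.
= lim_{s→0} T(s) = T(0) = num(0)/den(0) = -43/1.8 = -23.89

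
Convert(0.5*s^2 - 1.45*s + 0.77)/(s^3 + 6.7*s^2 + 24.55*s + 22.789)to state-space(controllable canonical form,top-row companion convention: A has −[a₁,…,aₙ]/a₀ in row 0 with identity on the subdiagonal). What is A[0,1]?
Reachable canonical form for den = s^3 + 6.7*s^2 + 24.55*s + 22.789: top row of A = -[a₁,a₂,...,aₙ]/a₀, ones on the subdiagonal, zeros elsewhere.
A = [[-6.7, -24.55, -22.789], [1, 0, 0], [0, 1, 0]].
A[0,1] = -24.55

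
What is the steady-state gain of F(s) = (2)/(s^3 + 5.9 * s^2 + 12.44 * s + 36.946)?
DC gain = F(0) = num(0)/den(0) = 2/36.946 = 0.05413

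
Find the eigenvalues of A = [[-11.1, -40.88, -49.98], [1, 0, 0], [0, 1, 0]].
Eigenvalues solve det(λI - A) = 0.
Characteristic polynomial: λ^3 + 11.1*λ^2 + 40.88*λ + 49.98 = 0.
Factor: (λ + 4.2)(λ + 3.4)(λ + 3.5) = 0.
Roots: -3.4, -3.5, -4.2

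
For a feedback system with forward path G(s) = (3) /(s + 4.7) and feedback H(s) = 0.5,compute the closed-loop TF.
Closed-loop T = G/(1+GH).
Numerator: G_num * H_den = 3.
Denominator: G_den * H_den + G_num * H_num = (s + 4.7) + (1.5) = s + 6.2.
T(s) = (3)/(s + 6.2)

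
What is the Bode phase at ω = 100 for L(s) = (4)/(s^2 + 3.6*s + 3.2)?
Substitute s = j*100: L(j100) = -0.00039961 - 1.43906e-05j.
∠L(j100) = atan2(Im, Re) = atan2(-1.43906e-05, -0.00039961) = -177.94°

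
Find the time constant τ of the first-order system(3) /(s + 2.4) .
First-order system: τ = -1/pole. Pole = -2.4. τ = -1/(-2.4) = 0.4167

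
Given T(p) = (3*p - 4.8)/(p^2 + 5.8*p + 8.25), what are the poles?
Set denominator = 0: p^2 + 5.8*p + 8.25 = (p + 3.3)(p + 2.5) = 0 → Poles: -2.5, -3.3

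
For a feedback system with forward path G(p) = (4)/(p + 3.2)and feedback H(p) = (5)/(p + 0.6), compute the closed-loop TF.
Closed-loop T = G/(1+GH).
Numerator: G_num * H_den = 4*p + 2.4.
Denominator: G_den * H_den + G_num * H_num = (p^2 + 3.8*p + 1.92) + (20) = p^2 + 3.8*p + 21.92.
T(p) = (4*p + 2.4)/(p^2 + 3.8*p + 21.92)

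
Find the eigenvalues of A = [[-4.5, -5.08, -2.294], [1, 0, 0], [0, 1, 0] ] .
Eigenvalues solve det(λI - A) = 0.
Characteristic polynomial: λ^3 + 4.5*λ^2 + 5.08*λ + 2.294 = 0.
Factor: (λ + 3.1)(λ^2 + 1.4*λ + 0.74) = 0.
Roots: -0.7 + 0.5j, -0.7 - 0.5j, -3.1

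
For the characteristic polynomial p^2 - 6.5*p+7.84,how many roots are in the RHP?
p^2 - 6.5*p + 7.84 = (p - 1.6)(p - 4.9). Poles: 1.6, 4.9. RHP poles (Re>0): 2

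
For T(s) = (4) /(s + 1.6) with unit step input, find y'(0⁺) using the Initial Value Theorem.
IVT: y'(0⁺) = lim_{s→∞} s²·Y(s) = lim_{s→∞} s·T(s).
deg(num) = 0, deg(den) = 1, relative degree = 1, so s·T(s) → (leading num)/(leading den) = 4/1 = 4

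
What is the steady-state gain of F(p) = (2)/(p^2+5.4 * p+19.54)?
DC gain = F(0) = num(0)/den(0) = 2/19.54 = 0.1024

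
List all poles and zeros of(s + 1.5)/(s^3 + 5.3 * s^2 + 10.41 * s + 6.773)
Set denominator = 0: s^3 + 5.3*s^2 + 10.41*s + 6.773 = (s + 1.3)(s^2 + 4*s + 5.21) = 0 → Poles: -1.3, -2 + 1.1j, -2 - 1.1j
Set numerator = 0: s + 1.5 = 0 → Zeros: -1.5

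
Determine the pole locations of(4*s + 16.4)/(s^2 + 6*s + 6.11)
Set denominator = 0: s^2 + 6*s + 6.11 = (s + 4.7)(s + 1.3) = 0 → Poles: -1.3, -4.7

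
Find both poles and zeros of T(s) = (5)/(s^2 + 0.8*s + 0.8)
Set denominator = 0: s^2 + 0.8*s + 0.8 = 0 → Poles: -0.4 + 0.8j, -0.4 - 0.8j
Numerator is a nonzero constant (5) → Zeros: none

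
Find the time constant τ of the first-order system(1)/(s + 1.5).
First-order system: τ = -1/pole. Pole = -1.5. τ = -1/(-1.5) = 0.6667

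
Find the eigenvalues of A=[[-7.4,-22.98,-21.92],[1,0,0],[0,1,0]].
Eigenvalues solve det(λI - A) = 0.
Characteristic polynomial: λ^3 + 7.4*λ^2 + 22.98*λ + 21.92 = 0.
Factor: (λ + 1.6)(λ^2 + 5.8*λ + 13.7) = 0.
Roots: -1.6, -2.9 + 2.3j, -2.9 - 2.3j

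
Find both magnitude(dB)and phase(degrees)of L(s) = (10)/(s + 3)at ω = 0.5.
Substitute s = j*0.5: L(j0.5) = 3.24324 - 0.540541j.
|L| = 20*log₁₀(sqrt(Re²+Im²)) = 10.34 dB.
∠L = atan2(Im, Re) = -9.46°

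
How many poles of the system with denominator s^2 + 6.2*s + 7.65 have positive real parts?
s^2 + 6.2*s + 7.65 = (s + 1.7)(s + 4.5). Poles: -1.7, -4.5. RHP poles (Re>0): 0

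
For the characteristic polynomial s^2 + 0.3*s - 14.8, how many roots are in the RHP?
s^2 + 0.3*s - 14.8 = (s - 3.7)(s + 4). Poles: -4, 3.7. RHP poles (Re>0): 1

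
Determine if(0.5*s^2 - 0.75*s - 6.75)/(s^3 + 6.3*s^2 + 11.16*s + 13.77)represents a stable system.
Denominator: s^3 + 6.3*s^2 + 11.16*s + 13.77 = (s + 4.5)(s^2 + 1.8*s + 3.06). Poles: -0.9 + 1.5j, -0.9 - 1.5j, -4.5. All Re(p)<0: Yes (stable)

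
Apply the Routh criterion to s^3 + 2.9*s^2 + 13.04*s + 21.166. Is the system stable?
Routh array:
s^3: [1, 13.04]; s^2: [2.9, 21.166]; s^1: [5.74138]; s^0: [21.166]
First column: [1, 2.9, 5.74138, 21.166]. Sign changes = 0.
Yes, stable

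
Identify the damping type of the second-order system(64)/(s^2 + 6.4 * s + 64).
Standard form: ωn²/(s²+2ζωn·s+ωn²) gives ωn=8, ζ=0.4.
Underdamped (ζ = 0.4 < 1)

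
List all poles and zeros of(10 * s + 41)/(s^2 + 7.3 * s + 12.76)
Set denominator = 0: s^2 + 7.3*s + 12.76 = (s + 2.9)(s + 4.4) = 0 → Poles: -2.9, -4.4
Set numerator = 0: 10*s + 41 = 0 → Zeros: -4.1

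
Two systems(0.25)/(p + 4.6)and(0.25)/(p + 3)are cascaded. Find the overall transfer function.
Series: H = H₁ · H₂ = (n₁·n₂)/(d₁·d₂).
Num: n₁·n₂ = 0.0625. Den: d₁·d₂ = p^2 + 7.6*p + 13.8.
H(p) = (0.0625)/(p^2 + 7.6*p + 13.8)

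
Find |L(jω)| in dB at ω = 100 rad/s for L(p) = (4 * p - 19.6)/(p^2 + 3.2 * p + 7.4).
Substitute p = j*100: L(j100) = 0.00324003 - 0.0399259j.
|L(j100)| = sqrt(Re² + Im²) = 0.04006.
20*log₁₀(0.04006) = -27.95 dB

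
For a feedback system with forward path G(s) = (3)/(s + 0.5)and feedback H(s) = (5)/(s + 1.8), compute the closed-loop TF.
Closed-loop T = G/(1+GH).
Numerator: G_num * H_den = 3*s + 5.4.
Denominator: G_den * H_den + G_num * H_num = (s^2 + 2.3*s + 0.9) + (15) = s^2 + 2.3*s + 15.9.
T(s) = (3*s + 5.4)/(s^2 + 2.3*s + 15.9)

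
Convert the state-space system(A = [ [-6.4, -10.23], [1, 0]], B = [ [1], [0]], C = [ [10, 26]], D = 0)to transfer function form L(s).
L(s) = C(sI - A)⁻¹B + D.
Characteristic polynomial det(sI - A) = s^2 + 6.4*s + 10.23.
Numerator from C·adj(sI-A)·B + D·det(sI-A) = 10*s + 26.
L(s) = (10*s + 26)/(s^2 + 6.4*s + 10.23)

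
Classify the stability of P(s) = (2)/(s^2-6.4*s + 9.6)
Denominator: s^2 - 6.4*s + 9.6 = (s - 4)(s - 2.4). Poles: 2.4, 4. Unstable (2 pole(s) in RHP)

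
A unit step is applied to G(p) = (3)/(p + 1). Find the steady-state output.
FVT: lim_{t→∞} y(t) = lim_{p→0} p*Y(p) where Y(p) = G(p)/p.
= lim_{p→0} G(p) = G(0) = num(0)/den(0) = 3/1 = 3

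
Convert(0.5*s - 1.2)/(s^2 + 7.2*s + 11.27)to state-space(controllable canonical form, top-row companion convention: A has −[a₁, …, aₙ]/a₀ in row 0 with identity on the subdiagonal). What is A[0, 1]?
Reachable canonical form for den = s^2 + 7.2*s + 11.27: top row of A = -[a₁,a₂,...,aₙ]/a₀, ones on the subdiagonal, zeros elsewhere.
A = [[-7.2, -11.27], [1, 0]].
A[0,1] = -11.27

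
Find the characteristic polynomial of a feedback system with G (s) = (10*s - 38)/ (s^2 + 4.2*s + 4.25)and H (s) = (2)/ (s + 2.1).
Characteristic poly = G_den * H_den + G_num * H_num = (s^3 + 6.3*s^2 + 13.07*s + 8.925) + (20*s - 76) = s^3 + 6.3*s^2 + 33.07*s - 67.075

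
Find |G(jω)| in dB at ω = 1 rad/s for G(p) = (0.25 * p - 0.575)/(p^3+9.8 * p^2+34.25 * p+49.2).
Substitute p = j*1: G(j1) = -0.00539613 + 0.010899j.
|G(j1)| = sqrt(Re² + Im²) = 0.01216.
20*log₁₀(0.01216) = -38.30 dB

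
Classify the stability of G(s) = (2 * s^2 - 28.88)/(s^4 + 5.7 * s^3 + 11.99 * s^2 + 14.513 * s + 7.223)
Denominator: s^4 + 5.7*s^3 + 11.99*s^2 + 14.513*s + 7.223 = (s + 3.1)(s + 1)(s^2 + 1.6*s + 2.33). Poles: -0.8 + 1.3j, -0.8 - 1.3j, -1, -3.1. Stable (all poles in LHP)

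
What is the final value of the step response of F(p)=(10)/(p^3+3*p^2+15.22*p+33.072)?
FVT: lim_{t→∞} y(t) = lim_{p→0} p*Y(p) where Y(p) = F(p)/p.
= lim_{p→0} F(p) = F(0) = num(0)/den(0) = 10/33.072 = 0.3024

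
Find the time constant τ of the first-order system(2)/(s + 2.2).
First-order system: τ = -1/pole. Pole = -2.2. τ = -1/(-2.2) = 0.4545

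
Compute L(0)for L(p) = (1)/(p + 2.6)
DC gain = L(0) = num(0)/den(0) = 1/2.6 = 0.3846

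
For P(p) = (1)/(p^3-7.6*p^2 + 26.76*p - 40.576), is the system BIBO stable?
Denominator: p^3 - 7.6*p^2 + 26.76*p - 40.576 = (p - 3.2)(p^2 - 4.4*p + 12.68). Poles: 2.2 + 2.8j, 2.2 - 2.8j, 3.2. All Re(p)<0: No (unstable)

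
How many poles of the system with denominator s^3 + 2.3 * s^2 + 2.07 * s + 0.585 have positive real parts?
s^3 + 2.3*s^2 + 2.07*s + 0.585 = (s + 0.5)(s^2 + 1.8*s + 1.17). Poles: -0.5, -0.9 + 0.6j, -0.9 - 0.6j. RHP poles (Re>0): 0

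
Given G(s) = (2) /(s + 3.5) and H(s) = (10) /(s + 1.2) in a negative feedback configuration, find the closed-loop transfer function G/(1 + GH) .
Closed-loop T = G/(1+GH).
Numerator: G_num * H_den = 2*s + 2.4.
Denominator: G_den * H_den + G_num * H_num = (s^2 + 4.7*s + 4.2) + (20) = s^2 + 4.7*s + 24.2.
T(s) = (2*s + 2.4)/(s^2 + 4.7*s + 24.2)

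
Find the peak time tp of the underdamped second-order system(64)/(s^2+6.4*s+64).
Standard form: ωn²/(s²+2ζωn·s+ωn²) → ωn = 8, ζ = 0.4.
ωd = ωn·√(1-ζ²) = 8·√(1-0.4²) = 7.332.
tp = π/ωd = π/7.332 = 0.4285 s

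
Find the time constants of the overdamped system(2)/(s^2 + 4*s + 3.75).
Overdamped: real poles at -1.5, -2.5. τ = -1/pole → τ₁ = 0.6667, τ₂ = 0.4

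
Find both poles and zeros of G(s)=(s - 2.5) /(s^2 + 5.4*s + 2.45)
Set denominator = 0: s^2 + 5.4*s + 2.45 = (s + 4.9)(s + 0.5) = 0 → Poles: -0.5, -4.9
Set numerator = 0: s - 2.5 = 0 → Zeros: 2.5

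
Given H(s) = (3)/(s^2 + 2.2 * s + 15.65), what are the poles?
Set denominator = 0: s^2 + 2.2*s + 15.65 = 0 → Poles: -1.1 + 3.8j, -1.1 - 3.8j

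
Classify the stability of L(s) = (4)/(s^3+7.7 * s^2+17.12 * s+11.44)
Denominator: s^3 + 7.7*s^2 + 17.12*s + 11.44 = (s + 4.4)(s + 2)(s + 1.3). Poles: -1.3, -2, -4.4. Stable (all poles in LHP)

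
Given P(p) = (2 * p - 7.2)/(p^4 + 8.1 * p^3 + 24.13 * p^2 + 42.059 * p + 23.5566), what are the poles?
Set denominator = 0: p^4 + 8.1*p^3 + 24.13*p^2 + 42.059*p + 23.5566 = (p + 4.6)(p + 0.9)(p^2 + 2.6*p + 5.69) = 0 → Poles: -0.9, -1.3 + 2j, -1.3 - 2j, -4.6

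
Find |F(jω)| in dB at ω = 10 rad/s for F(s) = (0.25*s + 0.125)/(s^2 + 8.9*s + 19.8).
Substitute s = j*10: F(j10) = 0.0148035 - 0.0147443j.
|F(j10)| = sqrt(Re² + Im²) = 0.02089.
20*log₁₀(0.02089) = -33.60 dB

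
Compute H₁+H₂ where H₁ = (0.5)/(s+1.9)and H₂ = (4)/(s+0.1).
Parallel: H = H₁ + H₂ = (n₁·d₂ + n₂·d₁)/(d₁·d₂).
n₁·d₂ = 0.5*s + 0.05. n₂·d₁ = 4*s + 7.6. Sum = 4.5*s + 7.65. d₁·d₂ = s^2 + 2*s + 0.19.
H(s) = (4.5*s + 7.65)/(s^2 + 2*s + 0.19)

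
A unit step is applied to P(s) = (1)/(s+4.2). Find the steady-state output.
FVT: lim_{t→∞} y(t) = lim_{s→0} s*Y(s) where Y(s) = P(s)/s.
= lim_{s→0} P(s) = P(0) = num(0)/den(0) = 1/4.2 = 0.2381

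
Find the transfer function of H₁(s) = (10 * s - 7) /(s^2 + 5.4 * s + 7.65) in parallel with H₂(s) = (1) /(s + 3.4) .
Parallel: H = H₁ + H₂ = (n₁·d₂ + n₂·d₁)/(d₁·d₂).
n₁·d₂ = 10*s^2 + 27*s - 23.8. n₂·d₁ = s^2 + 5.4*s + 7.65. Sum = 11*s^2 + 32.4*s - 16.15. d₁·d₂ = s^3 + 8.8*s^2 + 26.01*s + 26.01.
H(s) = (11*s^2 + 32.4*s - 16.15)/(s^3 + 8.8*s^2 + 26.01*s + 26.01)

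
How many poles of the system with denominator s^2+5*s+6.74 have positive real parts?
Poles: -2.5 + 0.7j, -2.5 - 0.7j. RHP poles (Re>0): 0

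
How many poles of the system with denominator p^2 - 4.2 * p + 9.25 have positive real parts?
Poles: 2.1 + 2.2j, 2.1 - 2.2j. RHP poles (Re>0): 2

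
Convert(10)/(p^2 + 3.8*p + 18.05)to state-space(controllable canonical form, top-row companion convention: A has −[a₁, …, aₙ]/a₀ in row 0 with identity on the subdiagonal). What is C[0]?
Reachable canonical form: C = numerator coefficients (right-aligned, zero-padded to length n).
num = 10, C = [[0, 10]].
C[0] = 0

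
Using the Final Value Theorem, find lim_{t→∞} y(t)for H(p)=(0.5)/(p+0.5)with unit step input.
FVT: lim_{t→∞} y(t) = lim_{p→0} p*Y(p) where Y(p) = H(p)/p.
= lim_{p→0} H(p) = H(0) = num(0)/den(0) = 0.5/0.5 = 1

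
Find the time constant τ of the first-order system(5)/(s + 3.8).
First-order system: τ = -1/pole. Pole = -3.8. τ = -1/(-3.8) = 0.2632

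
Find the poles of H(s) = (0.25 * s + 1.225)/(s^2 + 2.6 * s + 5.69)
Set denominator = 0: s^2 + 2.6*s + 5.69 = 0 → Poles: -1.3 + 2j, -1.3 - 2j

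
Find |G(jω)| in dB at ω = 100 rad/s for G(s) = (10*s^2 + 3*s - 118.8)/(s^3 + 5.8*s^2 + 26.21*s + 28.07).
Substitute s = j*100: G(j100) = 0.0055152 - 0.100061j.
|G(j100)| = sqrt(Re² + Im²) = 0.1002.
20*log₁₀(0.1002) = -19.98 dB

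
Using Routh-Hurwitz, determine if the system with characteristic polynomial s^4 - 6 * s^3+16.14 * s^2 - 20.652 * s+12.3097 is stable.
Routh array:
s^4: [1, 16.14, 12.3097]; s^3: [-6, -20.652]; s^2: [12.698, 12.3097]; s^1: [-14.8355]; s^0: [12.3097]
First column: [1, -6, 12.698, -14.8355, 12.3097]. Sign changes = 4.
No, unstable (4 RHP root(s))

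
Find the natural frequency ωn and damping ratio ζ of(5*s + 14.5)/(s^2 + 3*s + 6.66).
Underdamped: complex pole -1.5 + 2.1j. ωn = |pole| = 2.581, ζ = -Re(pole)/ωn = 0.5812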